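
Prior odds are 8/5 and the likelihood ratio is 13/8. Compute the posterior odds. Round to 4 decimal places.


Posterior odds = prior odds * likelihood ratio
= (8/5) * (13/8)
= 104 / 40
= 2.6

2.6


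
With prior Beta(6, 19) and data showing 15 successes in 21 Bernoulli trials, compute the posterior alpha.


Conjugate update: alpha_posterior = alpha_prior + k
= 6 + 15 = 21

21


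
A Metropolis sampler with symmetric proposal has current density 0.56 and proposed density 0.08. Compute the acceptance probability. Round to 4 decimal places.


For symmetric proposals, acceptance = min(1, pi(x*)/pi(x))
= min(1, 0.08/0.56)
= min(1, 0.1429) = 0.1429

0.1429


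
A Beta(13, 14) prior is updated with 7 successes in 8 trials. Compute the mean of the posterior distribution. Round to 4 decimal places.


After update: Beta(20, 15)
Mean = 20 / (20 + 15) = 20 / 35
= 0.5714

0.5714


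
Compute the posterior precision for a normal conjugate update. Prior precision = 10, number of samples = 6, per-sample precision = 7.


tau_post = tau_0 + n * tau
= 10 + 6 * 7 = 52

52


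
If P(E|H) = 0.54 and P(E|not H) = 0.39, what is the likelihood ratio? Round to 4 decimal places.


Likelihood ratio = P(E|H) / P(E|not H)
= 0.54 / 0.39
= 1.3846

1.3846


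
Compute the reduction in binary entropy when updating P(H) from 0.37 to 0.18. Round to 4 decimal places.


H_before = -p*log2(p) - (1-p)*log2(1-p) for p=0.37: 0.9507
H_after for p=0.18: 0.6801
Reduction = 0.9507 - 0.6801 = 0.2706

0.2706


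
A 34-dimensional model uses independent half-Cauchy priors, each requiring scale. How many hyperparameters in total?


Per parameter: 1 (scale).
Total = 34 * 1 = 34

34


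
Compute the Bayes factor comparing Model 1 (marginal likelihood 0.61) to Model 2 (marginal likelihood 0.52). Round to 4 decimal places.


BF12 = marginal likelihood of M1 / marginal likelihood of M2
= 0.61/0.52
= 1.1731

1.1731


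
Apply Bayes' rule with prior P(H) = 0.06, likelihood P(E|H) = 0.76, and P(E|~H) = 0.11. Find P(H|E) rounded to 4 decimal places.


Step 1: Compute marginal P(E) = P(E|H)P(H) + P(E|~H)P(~H)
= 0.76*0.06 + 0.11*0.94 = 0.149
Step 2: P(H|E) = P(E|H)P(H)/P(E) = 0.0456/0.149
= 0.306

0.306


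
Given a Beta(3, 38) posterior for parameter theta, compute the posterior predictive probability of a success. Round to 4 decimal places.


For a Beta-Bernoulli model, the predictive probability is the mean:
P(success) = 3/(3+38) = 3/41 = 0.0732

0.0732


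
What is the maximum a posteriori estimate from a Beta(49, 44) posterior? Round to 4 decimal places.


The MAP estimate equals the mode of the distribution.
Mode of Beta(a,b) = (a-1)/(a+b-2)
= 48/91
= 0.5275

0.5275


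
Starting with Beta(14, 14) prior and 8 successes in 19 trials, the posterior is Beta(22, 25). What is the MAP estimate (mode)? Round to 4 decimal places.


The mode of Beta(a, b) when a > 1 and b > 1 is (a-1)/(a+b-2)
= (22 - 1) / (22 + 25 - 2)
= 21 / 45
= 0.4667

0.4667


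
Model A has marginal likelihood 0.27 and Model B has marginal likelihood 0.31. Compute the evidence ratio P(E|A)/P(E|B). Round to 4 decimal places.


Evidence ratio = P(E|A) / P(E|B)
= 0.27 / 0.31
= 0.871

0.871


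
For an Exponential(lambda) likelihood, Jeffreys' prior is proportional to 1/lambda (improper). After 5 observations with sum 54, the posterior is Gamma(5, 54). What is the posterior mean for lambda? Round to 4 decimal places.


Posterior = Gamma(n, sum_x) = Gamma(5, 54)
Posterior mean = shape/rate = 5/54
= 0.0926

0.0926


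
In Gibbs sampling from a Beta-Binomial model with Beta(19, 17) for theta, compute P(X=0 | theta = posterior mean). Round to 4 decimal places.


Posterior mean = alpha/(alpha+beta) = 19/36 = 0.5278
P(X=0|theta=mean) = 1 - theta = 0.4722

0.4722


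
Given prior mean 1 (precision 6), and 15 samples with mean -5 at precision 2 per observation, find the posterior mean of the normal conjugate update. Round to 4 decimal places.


The posterior mean is a precision-weighted average of prior and data.
Post. prec. = 6 + 30 = 36
Post. mean = (6 + -150)/36 = -144/36 = -4.0

-4.0


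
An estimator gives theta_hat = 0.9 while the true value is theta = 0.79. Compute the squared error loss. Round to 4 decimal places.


The squared error loss is (theta_hat - theta)^2
= (0.9 - 0.79)^2
= (0.11)^2 = 0.0121

0.0121


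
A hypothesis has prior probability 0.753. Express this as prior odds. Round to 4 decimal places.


Odds = P(H) / P(not H) = 0.753 / 0.247
= 3.0486

3.0486


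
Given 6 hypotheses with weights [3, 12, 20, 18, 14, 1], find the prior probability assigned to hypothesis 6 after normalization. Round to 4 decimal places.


To normalize, divide each weight by the sum of all weights.
Sum = 68
Prior(H6) = 1/68 = 0.0147

0.0147


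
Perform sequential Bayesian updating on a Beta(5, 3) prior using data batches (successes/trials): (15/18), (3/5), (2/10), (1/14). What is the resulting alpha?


Accumulate successes: 21
Posterior alpha = prior alpha + sum of successes
= 5 + 21 = 26

26


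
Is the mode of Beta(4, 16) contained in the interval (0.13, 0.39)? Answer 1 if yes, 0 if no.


Mode = (a-1)/(a+b-2) = 3/18 = 0.1667
Interval: (0.13, 0.39)
Contains mode? 1

1


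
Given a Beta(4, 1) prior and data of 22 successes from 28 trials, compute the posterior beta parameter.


Number of failures = 28 - 22 = 6
Posterior beta = 1 + 6 = 7

7


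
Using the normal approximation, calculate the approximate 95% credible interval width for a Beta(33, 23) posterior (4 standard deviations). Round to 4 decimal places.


Var(Beta) = 33*23/(56^2 * 57) = 0.0042
SD = 0.0652
Width ~ 4*SD = 0.2606

0.2606


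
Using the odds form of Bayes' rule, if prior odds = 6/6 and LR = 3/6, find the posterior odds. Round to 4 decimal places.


Bayes' rule in odds form: posterior odds = prior odds * LR
= (6 * 3) / (6 * 6)
= 18/36 = 0.5

0.5


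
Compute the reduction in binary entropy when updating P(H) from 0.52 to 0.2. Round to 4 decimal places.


H_before = -p*log2(p) - (1-p)*log2(1-p) for p=0.52: 0.9988
H_after for p=0.2: 0.7219
Reduction = 0.9988 - 0.7219 = 0.2769

0.2769


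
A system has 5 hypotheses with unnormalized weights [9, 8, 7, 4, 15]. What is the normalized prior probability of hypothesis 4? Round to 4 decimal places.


The normalized prior is the weight divided by the total.
Total weight = 43
P(H4) = 4 / 43 = 0.093

0.093


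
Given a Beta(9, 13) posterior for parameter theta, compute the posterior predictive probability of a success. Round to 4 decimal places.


For a Beta-Bernoulli model, the predictive probability is the mean:
P(success) = 9/(9+13) = 9/22 = 0.4091

0.4091


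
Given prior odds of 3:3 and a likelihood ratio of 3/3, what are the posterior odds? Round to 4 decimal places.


Posterior odds = prior odds * LR
Prior odds = 3/3 = 1.0
LR = 3/3 = 1.0
Posterior odds = 1.0 * 1.0 = 1.0

1.0


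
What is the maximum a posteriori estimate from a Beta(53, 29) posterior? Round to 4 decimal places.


The MAP estimate equals the mode of the distribution.
Mode of Beta(a,b) = (a-1)/(a+b-2)
= 52/80
= 0.65

0.65


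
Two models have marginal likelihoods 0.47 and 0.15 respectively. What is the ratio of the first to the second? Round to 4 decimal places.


Evidence ratio = 0.47 / 0.15
= 3.1333

3.1333


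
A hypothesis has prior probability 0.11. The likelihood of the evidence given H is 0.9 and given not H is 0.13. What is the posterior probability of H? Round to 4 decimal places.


Using Bayes' theorem:
P(E) = 0.11 * 0.9 + 0.89 * 0.13
P(E) = 0.2147
P(H|E) = (0.11 * 0.9) / 0.2147 = 0.4611

0.4611


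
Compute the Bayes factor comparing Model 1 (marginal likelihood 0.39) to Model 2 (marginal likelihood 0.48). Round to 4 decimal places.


BF12 = marginal likelihood of M1 / marginal likelihood of M2
= 0.39/0.48
= 0.8125

0.8125


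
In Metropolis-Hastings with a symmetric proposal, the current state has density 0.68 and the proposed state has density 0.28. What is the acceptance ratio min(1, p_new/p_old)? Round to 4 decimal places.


Ratio = p_new / p_old = 0.28 / 0.68 = 0.4118
Acceptance = min(1, 0.4118) = 0.4118

0.4118


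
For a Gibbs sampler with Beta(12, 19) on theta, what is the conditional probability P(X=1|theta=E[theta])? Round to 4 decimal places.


E[theta] = 12/(12+19) = 0.3871
P(X=1|theta) = theta = 0.3871

0.3871


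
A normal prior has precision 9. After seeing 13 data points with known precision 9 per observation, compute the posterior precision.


In the conjugate normal model, precisions add:
tau_posterior = tau_prior + n * tau_data
= 9 + 13*9 = 126

126


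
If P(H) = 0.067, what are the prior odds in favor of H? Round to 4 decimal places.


Prior odds = P(H) / (1 - P(H))
= 0.067 / 0.933
= 0.0718

0.0718


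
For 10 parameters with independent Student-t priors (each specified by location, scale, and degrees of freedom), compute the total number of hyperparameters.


A Student-t prior has 3 hyperparameters per parameter.
Total = 10 * 3 = 30

30


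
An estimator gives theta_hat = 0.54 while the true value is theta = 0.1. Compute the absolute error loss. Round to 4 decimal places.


The absolute error loss is |theta_hat - theta|
= |0.54 - 0.1|
= 0.44

0.44


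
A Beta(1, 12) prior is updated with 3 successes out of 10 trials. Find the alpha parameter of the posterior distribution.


In the Beta-Binomial conjugate update:
alpha_post = alpha_prior + successes
= 1 + 3
= 4

4


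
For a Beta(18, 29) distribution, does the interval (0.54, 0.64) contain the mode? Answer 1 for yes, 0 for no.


Mode of Beta(a,b) = (a-1)/(a+b-2)
= (18-1)/(18+29-2) = 0.3778
Check: 0.54 <= 0.3778 <= 0.64?
Result: 0

0


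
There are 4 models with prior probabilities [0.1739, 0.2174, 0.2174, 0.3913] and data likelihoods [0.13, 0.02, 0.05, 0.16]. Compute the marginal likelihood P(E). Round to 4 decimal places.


P(E) = sum over models of P(M_i) * P(E|M_i)
= 0.1739*0.13 + 0.2174*0.02 + 0.2174*0.05 + 0.3913*0.16
= 0.1004

0.1004


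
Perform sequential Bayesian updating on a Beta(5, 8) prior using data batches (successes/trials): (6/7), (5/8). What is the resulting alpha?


Accumulate successes: 11
Posterior alpha = prior alpha + sum of successes
= 5 + 11 = 16

16


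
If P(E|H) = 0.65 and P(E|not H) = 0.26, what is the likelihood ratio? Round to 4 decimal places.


Likelihood ratio = P(E|H) / P(E|not H)
= 0.65 / 0.26
= 2.5

2.5


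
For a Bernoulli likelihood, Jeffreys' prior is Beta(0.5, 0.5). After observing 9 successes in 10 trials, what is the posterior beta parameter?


Jeffreys' prior for Bernoulli is Beta(0.5, 0.5).
Posterior is Beta(0.5 + k, 0.5 + n - k).
Posterior beta = 0.5 + (n - k) = 0.5 + 1 = 1.5

1.5


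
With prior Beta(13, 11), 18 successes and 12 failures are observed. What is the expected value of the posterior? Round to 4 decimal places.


Posterior = Beta(31, 23)
E[theta] = alpha/(alpha+beta)
= 31/54 = 0.5741

0.5741


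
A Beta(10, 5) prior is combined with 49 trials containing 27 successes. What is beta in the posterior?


In conjugate updating:
beta_posterior = beta_prior + (n - k)
= 5 + (49 - 27)
= 5 + 22 = 27

27


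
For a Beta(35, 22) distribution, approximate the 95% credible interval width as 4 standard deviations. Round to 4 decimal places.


Variance of Beta(a,b) = ab / ((a+b)^2 * (a+b+1))
= 35*22 / ((57)^2 * 58)
= 0.0041
SD = sqrt(0.0041) = 0.0639
Width = 4 * SD = 0.2557

0.2557


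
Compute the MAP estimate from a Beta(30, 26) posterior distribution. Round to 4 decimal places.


MAP = mode of Beta distribution
= (alpha - 1)/(alpha + beta - 2)
= (30-1)/(30+26-2)
= 29/54 = 0.537

0.537


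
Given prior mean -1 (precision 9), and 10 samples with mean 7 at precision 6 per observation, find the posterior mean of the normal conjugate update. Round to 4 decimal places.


The posterior mean is a precision-weighted average of prior and data.
Post. prec. = 9 + 60 = 69
Post. mean = (-9 + 420)/69 = 411/69 = 5.9565

5.9565


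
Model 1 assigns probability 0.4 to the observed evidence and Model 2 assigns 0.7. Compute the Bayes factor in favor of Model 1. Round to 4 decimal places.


BF = P(data|M1) / P(data|M2)
= 0.4 / 0.7 = 0.5714

0.5714


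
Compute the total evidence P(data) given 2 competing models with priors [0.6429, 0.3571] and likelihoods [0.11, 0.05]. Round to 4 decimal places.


Marginal likelihood = sum P(model_i) * P(data|model_i)
Model 1: 0.6429 * 0.11 = 0.0707
Model 2: 0.3571 * 0.05 = 0.0179
Total = 0.0886

0.0886


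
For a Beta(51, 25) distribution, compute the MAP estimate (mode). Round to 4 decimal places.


MAP = mode = (a-1)/(a+b-2)
= (51-1)/(51+25-2)
= 50/74 = 0.6757

0.6757


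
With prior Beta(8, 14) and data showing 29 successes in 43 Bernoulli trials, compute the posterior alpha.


Conjugate update: alpha_posterior = alpha_prior + k
= 8 + 29 = 37

37


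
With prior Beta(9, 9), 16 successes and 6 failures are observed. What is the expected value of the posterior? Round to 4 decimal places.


Posterior = Beta(25, 15)
E[theta] = alpha/(alpha+beta)
= 25/40 = 0.625

0.625


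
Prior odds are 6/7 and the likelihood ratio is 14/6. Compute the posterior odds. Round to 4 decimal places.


Posterior odds = prior odds * likelihood ratio
= (6/7) * (14/6)
= 84 / 42
= 2.0

2.0


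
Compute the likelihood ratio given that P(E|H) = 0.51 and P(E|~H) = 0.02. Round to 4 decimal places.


LR = P(E|H) / P(E|~H)
= 0.51 / 0.02 = 25.5

25.5


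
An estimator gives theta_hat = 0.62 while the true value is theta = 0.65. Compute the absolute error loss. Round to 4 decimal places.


The absolute error loss is |theta_hat - theta|
= |0.62 - 0.65|
= 0.03

0.03


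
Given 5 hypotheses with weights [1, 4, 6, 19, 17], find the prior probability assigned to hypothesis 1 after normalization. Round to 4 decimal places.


To normalize, divide each weight by the sum of all weights.
Sum = 47
Prior(H1) = 1/47 = 0.0213

0.0213


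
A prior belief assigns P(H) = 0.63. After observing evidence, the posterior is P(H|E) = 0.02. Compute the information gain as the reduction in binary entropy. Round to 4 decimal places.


H(prior) = -0.63*log2(0.63) - 0.37*log2(0.37)
= 0.9507
H(post) = -0.02*log2(0.02) - 0.98*log2(0.98)
= 0.1414
IG = 0.9507 - 0.1414 = 0.8092

0.8092


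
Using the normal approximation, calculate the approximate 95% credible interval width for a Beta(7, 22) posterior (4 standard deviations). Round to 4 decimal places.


Var(Beta) = 7*22/(29^2 * 30) = 0.0061
SD = 0.0781
Width ~ 4*SD = 0.3125

0.3125


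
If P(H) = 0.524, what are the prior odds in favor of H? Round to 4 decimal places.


Prior odds = P(H) / (1 - P(H))
= 0.524 / 0.476
= 1.1008

1.1008


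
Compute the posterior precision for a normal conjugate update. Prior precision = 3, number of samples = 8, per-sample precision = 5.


tau_post = tau_0 + n * tau
= 3 + 8 * 5 = 43

43


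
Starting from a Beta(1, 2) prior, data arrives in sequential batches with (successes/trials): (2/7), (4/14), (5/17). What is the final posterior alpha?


In sequential Bayesian updating, we sum all successes.
Total successes = 11
Final alpha = 1 + 11 = 12

12


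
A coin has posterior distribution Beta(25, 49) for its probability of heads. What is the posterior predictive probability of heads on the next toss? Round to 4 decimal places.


Posterior predictive = E[theta] = alpha/(alpha+beta)
= 25/74
= 0.3378

0.3378


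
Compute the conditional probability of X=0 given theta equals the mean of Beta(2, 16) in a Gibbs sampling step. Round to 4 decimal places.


Mean of Beta(2, 16) = 0.1111
P(X=0 | theta=0.1111) = 0.8889

0.8889


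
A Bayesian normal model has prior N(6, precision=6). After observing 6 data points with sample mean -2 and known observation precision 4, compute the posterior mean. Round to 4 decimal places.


Posterior mean = (prior_precision * prior_mean + n * data_precision * data_mean) / (prior_precision + n * data_precision)
Numerator = 6*6 + 6*4*-2 = -12
Denominator = 6 + 6*4 = 30
Posterior mean = -0.4

-0.4


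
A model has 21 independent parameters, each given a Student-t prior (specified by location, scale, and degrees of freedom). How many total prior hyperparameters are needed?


Each Student-t prior needs 3 hyperparameters (location, scale, and degrees of freedom).
Total = 3 * 21 = 63

63


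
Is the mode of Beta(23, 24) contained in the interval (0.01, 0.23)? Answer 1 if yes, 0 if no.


Mode = (a-1)/(a+b-2) = 22/45 = 0.4889
Interval: (0.01, 0.23)
Contains mode? 0

0


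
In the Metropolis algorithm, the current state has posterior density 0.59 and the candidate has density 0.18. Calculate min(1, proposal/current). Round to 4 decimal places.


Ratio = 0.18/0.59 = 0.3051
Acceptance probability = min(1, 0.3051)
= 0.3051

0.3051


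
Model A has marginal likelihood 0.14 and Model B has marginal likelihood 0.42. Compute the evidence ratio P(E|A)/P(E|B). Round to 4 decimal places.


Evidence ratio = P(E|A) / P(E|B)
= 0.14 / 0.42
= 0.3333

0.3333


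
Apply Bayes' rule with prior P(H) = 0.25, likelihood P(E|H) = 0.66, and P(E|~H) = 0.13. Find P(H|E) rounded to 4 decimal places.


Step 1: Compute marginal P(E) = P(E|H)P(H) + P(E|~H)P(~H)
= 0.66*0.25 + 0.13*0.75 = 0.2625
Step 2: P(H|E) = P(E|H)P(H)/P(E) = 0.165/0.2625
= 0.6286

0.6286


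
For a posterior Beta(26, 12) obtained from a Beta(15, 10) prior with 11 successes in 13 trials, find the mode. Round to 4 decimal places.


Mode = (alpha - 1) / (alpha + beta - 2)
= 25 / 36
= 0.6944

0.6944


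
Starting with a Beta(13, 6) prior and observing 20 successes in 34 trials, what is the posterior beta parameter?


Posterior beta = prior beta + failures
Failures = 34 - 20 = 14
beta_post = 6 + 14 = 20

20


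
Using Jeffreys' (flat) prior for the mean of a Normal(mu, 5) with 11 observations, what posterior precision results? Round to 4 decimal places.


Flat prior means prior precision is 0.
Posterior precision = n / sigma^2 = 11/5 = 2.2

2.2


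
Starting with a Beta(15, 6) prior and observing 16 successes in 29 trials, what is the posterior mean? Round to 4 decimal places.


Posterior parameters: alpha = 15 + 16 = 31
beta = 6 + 13 = 19
Posterior mean = alpha / (alpha + beta) = 31 / 50
= 0.62

0.62


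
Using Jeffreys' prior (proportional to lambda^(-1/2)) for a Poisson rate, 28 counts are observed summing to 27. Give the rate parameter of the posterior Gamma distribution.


Conjugate update: Gamma(prior_shape + S, prior_rate + n).
Prior shape = 0.5, prior rate = 0.
Posterior rate = 0 + n = 28

28.0


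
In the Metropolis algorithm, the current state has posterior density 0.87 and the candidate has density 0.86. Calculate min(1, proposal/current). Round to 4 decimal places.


Ratio = 0.86/0.87 = 0.9885
Acceptance probability = min(1, 0.9885)
= 0.9885

0.9885


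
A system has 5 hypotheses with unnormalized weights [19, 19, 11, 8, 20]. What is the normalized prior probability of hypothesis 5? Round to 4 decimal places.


The normalized prior is the weight divided by the total.
Total weight = 77
P(H5) = 20 / 77 = 0.2597

0.2597


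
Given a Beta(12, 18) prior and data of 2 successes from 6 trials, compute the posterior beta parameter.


Number of failures = 6 - 2 = 4
Posterior beta = 18 + 4 = 22

22


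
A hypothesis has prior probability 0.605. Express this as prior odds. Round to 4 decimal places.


Odds = P(H) / P(not H) = 0.605 / 0.395
= 1.5316

1.5316


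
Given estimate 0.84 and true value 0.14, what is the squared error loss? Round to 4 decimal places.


Squared error = (estimate - true)^2
Difference = 0.7
Loss = 0.7^2 = 0.49

0.49


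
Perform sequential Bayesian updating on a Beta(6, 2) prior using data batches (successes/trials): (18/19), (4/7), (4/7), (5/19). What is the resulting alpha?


Accumulate successes: 31
Posterior alpha = prior alpha + sum of successes
= 6 + 31 = 37

37


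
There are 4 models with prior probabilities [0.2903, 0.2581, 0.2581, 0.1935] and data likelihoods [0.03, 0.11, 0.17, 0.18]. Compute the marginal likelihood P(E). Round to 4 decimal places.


P(E) = sum over models of P(M_i) * P(E|M_i)
= 0.2903*0.03 + 0.2581*0.11 + 0.2581*0.17 + 0.1935*0.18
= 0.1158

0.1158


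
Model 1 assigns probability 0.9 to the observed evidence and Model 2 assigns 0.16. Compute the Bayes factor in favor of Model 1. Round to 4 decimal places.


BF = P(data|M1) / P(data|M2)
= 0.9 / 0.16 = 5.625

5.625


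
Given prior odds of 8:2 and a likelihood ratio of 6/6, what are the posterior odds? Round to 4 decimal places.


Posterior odds = prior odds * LR
Prior odds = 8/2 = 4.0
LR = 6/6 = 1.0
Posterior odds = 4.0 * 1.0 = 4.0

4.0


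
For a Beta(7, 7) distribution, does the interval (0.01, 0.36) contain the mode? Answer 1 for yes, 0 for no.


Mode of Beta(a,b) = (a-1)/(a+b-2)
= (7-1)/(7+7-2) = 0.5
Check: 0.01 <= 0.5 <= 0.36?
Result: 0

0


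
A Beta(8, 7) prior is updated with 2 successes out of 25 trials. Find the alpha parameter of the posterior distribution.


In the Beta-Binomial conjugate update:
alpha_post = alpha_prior + successes
= 8 + 2
= 10

10


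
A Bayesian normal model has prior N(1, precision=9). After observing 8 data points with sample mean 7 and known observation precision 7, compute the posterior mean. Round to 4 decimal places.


Posterior mean = (prior_precision * prior_mean + n * data_precision * data_mean) / (prior_precision + n * data_precision)
Numerator = 9*1 + 8*7*7 = 401
Denominator = 9 + 8*7 = 65
Posterior mean = 6.1692

6.1692


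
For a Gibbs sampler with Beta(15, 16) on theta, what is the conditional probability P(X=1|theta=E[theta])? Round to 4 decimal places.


E[theta] = 15/(15+16) = 0.4839
P(X=1|theta) = theta = 0.4839

0.4839


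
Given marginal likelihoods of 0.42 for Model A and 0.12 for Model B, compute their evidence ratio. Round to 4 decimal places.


Ratio = ML(A) / ML(B) = 0.42/0.12
= 3.5

3.5


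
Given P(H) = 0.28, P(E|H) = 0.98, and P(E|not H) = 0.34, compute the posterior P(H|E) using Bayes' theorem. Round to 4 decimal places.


By Bayes' theorem: P(H|E) = P(E|H)*P(H) / P(E)
P(E) = P(E|H)*P(H) + P(E|not H)*P(not H)
P(E) = 0.98*0.28 + 0.34*0.72 = 0.5192
P(H|E) = 0.98*0.28 / 0.5192 = 0.5285

0.5285


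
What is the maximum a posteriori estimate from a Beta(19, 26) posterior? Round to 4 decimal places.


The MAP estimate equals the mode of the distribution.
Mode of Beta(a,b) = (a-1)/(a+b-2)
= 18/43
= 0.4186

0.4186


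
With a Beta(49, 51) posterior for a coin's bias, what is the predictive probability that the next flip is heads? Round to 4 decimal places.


The predictive probability equals the posterior mean.
P(next = heads) = alpha / (alpha + beta)
= 49 / 100 = 0.49

0.49


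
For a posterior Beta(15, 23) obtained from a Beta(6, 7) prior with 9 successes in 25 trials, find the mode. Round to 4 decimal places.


Mode = (alpha - 1) / (alpha + beta - 2)
= 14 / 36
= 0.3889

0.3889


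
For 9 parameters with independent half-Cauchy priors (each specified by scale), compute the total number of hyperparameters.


A half-Cauchy prior has 1 hyperparameter per parameter.
Total = 9 * 1 = 9

9


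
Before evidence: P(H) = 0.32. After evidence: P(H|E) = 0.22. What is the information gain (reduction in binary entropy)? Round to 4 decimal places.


Prior entropy = 0.9044
Posterior entropy = 0.7602
Information gain = 0.9044 - 0.7602 = 0.1442

0.1442


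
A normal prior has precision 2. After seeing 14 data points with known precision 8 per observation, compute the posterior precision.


In the conjugate normal model, precisions add:
tau_posterior = tau_prior + n * tau_data
= 2 + 14*8 = 114

114


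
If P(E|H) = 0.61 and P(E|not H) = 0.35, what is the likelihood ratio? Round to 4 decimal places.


Likelihood ratio = P(E|H) / P(E|not H)
= 0.61 / 0.35
= 1.7429

1.7429


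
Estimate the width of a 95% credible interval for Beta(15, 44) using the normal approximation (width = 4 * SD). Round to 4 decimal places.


For Beta(a,b): Var = ab/((a+b)^2(a+b+1))
Var = 0.0032, SD = 0.0562
Approximate 95% CI width = 4 * 0.0562 = 0.2249

0.2249


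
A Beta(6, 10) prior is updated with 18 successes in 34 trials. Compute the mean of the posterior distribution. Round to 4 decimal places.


After update: Beta(24, 26)
Mean = 24 / (24 + 26) = 24 / 50
= 0.48

0.48


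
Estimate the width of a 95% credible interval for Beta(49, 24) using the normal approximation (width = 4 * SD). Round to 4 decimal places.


For Beta(a,b): Var = ab/((a+b)^2(a+b+1))
Var = 0.003, SD = 0.0546
Approximate 95% CI width = 4 * 0.0546 = 0.2184

0.2184


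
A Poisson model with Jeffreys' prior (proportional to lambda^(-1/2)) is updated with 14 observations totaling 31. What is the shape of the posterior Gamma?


Posterior = Gamma(0.5 + S, n)
= Gamma(0.5 + 31, 14)
Posterior shape = 0.5 + S = 0.5 + 31 = 31.5

31.5


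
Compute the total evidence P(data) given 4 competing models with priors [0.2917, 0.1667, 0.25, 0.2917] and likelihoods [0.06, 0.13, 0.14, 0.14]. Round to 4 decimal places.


Marginal likelihood = sum P(model_i) * P(data|model_i)
Model 1: 0.2917 * 0.06 = 0.0175
Model 2: 0.1667 * 0.13 = 0.0217
Model 3: 0.25 * 0.14 = 0.035
Model 4: 0.2917 * 0.14 = 0.0408
Total = 0.115

0.115


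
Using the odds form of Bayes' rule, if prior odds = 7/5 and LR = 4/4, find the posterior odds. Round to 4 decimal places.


Bayes' rule in odds form: posterior odds = prior odds * LR
= (7 * 4) / (5 * 4)
= 28/20 = 1.4

1.4


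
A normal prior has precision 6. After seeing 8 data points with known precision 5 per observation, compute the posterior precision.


In the conjugate normal model, precisions add:
tau_posterior = tau_prior + n * tau_data
= 6 + 8*5 = 46

46


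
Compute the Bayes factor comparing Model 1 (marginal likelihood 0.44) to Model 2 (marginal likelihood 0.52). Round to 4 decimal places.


BF12 = marginal likelihood of M1 / marginal likelihood of M2
= 0.44/0.52
= 0.8462

0.8462


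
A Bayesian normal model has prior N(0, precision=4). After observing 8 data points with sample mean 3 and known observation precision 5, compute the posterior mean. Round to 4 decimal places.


Posterior mean = (prior_precision * prior_mean + n * data_precision * data_mean) / (prior_precision + n * data_precision)
Numerator = 4*0 + 8*5*3 = 120
Denominator = 4 + 8*5 = 44
Posterior mean = 2.7273

2.7273


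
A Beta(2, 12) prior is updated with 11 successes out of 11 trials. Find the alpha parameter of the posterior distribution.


In the Beta-Binomial conjugate update:
alpha_post = alpha_prior + successes
= 2 + 11
= 13

13


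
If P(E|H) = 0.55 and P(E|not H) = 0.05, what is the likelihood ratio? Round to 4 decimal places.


Likelihood ratio = P(E|H) / P(E|not H)
= 0.55 / 0.05
= 11.0

11.0


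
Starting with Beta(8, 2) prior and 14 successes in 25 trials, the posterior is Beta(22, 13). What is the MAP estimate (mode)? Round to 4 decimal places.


The mode of Beta(a, b) when a > 1 and b > 1 is (a-1)/(a+b-2)
= (22 - 1) / (22 + 13 - 2)
= 21 / 33
= 0.6364

0.6364


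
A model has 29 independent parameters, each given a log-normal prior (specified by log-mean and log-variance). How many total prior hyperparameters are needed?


Each log-normal prior needs 2 hyperparameters (log-mean and log-variance).
Total = 2 * 29 = 58

58


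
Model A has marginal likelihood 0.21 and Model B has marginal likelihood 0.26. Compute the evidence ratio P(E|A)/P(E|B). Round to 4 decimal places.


Evidence ratio = P(E|A) / P(E|B)
= 0.21 / 0.26
= 0.8077

0.8077


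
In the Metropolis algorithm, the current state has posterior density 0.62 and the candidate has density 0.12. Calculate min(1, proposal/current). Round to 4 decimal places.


Ratio = 0.12/0.62 = 0.1935
Acceptance probability = min(1, 0.1935)
= 0.1935

0.1935


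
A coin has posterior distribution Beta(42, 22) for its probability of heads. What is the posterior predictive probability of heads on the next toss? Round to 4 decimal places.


Posterior predictive = E[theta] = alpha/(alpha+beta)
= 42/64
= 0.6562

0.6562


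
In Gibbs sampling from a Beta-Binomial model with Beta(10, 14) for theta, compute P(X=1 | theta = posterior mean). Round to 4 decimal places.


Posterior mean = alpha/(alpha+beta) = 10/24 = 0.4167
P(X=1|theta=mean) = theta = 0.4167

0.4167


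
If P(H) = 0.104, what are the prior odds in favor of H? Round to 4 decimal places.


Prior odds = P(H) / (1 - P(H))
= 0.104 / 0.896
= 0.1161

0.1161


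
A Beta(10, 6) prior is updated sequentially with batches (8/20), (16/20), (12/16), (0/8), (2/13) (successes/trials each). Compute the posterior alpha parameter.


Sequential conjugate updating is equivalent to a single batch update.
Total successes across all batches = 38
alpha_posterior = alpha_prior + total_successes = 10 + 38
= 48

48


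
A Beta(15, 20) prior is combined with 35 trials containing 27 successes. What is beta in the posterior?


In conjugate updating:
beta_posterior = beta_prior + (n - k)
= 20 + (35 - 27)
= 20 + 8 = 28

28


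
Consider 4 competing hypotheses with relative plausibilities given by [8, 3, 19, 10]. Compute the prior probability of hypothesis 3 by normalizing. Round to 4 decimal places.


Sum of weights = 8 + 3 + 19 + 10 = 40
Normalized prior for H3 = 19 / 40
= 0.475

0.475


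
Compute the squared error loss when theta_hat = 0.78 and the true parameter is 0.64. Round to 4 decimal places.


L = (theta_hat - theta_true)^2
= (0.78 - 0.64)^2
= 0.14^2 = 0.0196

0.0196


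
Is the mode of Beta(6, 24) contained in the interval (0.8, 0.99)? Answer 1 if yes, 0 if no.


Mode = (a-1)/(a+b-2) = 5/28 = 0.1786
Interval: (0.8, 0.99)
Contains mode? 0

0


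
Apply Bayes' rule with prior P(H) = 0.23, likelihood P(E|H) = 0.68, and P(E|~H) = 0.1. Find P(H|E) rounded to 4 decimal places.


Step 1: Compute marginal P(E) = P(E|H)P(H) + P(E|~H)P(~H)
= 0.68*0.23 + 0.1*0.77 = 0.2334
Step 2: P(H|E) = P(E|H)P(H)/P(E) = 0.1564/0.2334
= 0.6701

0.6701


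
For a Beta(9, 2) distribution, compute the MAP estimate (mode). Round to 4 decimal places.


MAP = mode = (a-1)/(a+b-2)
= (9-1)/(9+2-2)
= 8/9 = 0.8889

0.8889


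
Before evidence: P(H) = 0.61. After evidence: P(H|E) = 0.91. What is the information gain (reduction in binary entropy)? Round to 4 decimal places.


Prior entropy = 0.9648
Posterior entropy = 0.4365
Information gain = 0.9648 - 0.4365 = 0.5283

0.5283


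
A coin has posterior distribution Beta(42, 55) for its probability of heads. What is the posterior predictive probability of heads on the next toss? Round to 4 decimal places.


Posterior predictive = E[theta] = alpha/(alpha+beta)
= 42/97
= 0.433

0.433


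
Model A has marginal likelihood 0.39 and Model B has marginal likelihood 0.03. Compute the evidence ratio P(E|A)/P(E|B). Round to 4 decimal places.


Evidence ratio = P(E|A) / P(E|B)
= 0.39 / 0.03
= 13.0

13.0


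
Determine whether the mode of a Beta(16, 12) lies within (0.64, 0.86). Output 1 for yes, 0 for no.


First find the mode: (a-1)/(a+b-2) = 0.5769
Is 0.5769 in (0.64, 0.86)? 0

0


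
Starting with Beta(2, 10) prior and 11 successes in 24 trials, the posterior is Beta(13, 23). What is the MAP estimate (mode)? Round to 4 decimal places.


The mode of Beta(a, b) when a > 1 and b > 1 is (a-1)/(a+b-2)
= (13 - 1) / (13 + 23 - 2)
= 12 / 34
= 0.3529

0.3529


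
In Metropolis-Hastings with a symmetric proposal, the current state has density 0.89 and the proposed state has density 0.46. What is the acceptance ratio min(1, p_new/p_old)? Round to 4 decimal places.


Ratio = p_new / p_old = 0.46 / 0.89 = 0.5169
Acceptance = min(1, 0.5169) = 0.5169

0.5169


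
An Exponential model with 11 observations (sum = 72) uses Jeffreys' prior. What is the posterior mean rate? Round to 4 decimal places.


Posterior Gamma(11, 72)
E[lambda] = 11/72 = 0.1528

0.1528


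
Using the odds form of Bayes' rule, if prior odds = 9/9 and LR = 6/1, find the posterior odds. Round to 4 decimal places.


Bayes' rule in odds form: posterior odds = prior odds * LR
= (9 * 6) / (9 * 1)
= 54/9 = 6.0

6.0


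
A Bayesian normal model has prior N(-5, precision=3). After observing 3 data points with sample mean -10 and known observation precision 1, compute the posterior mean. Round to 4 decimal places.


Posterior mean = (prior_precision * prior_mean + n * data_precision * data_mean) / (prior_precision + n * data_precision)
Numerator = 3*-5 + 3*1*-10 = -45
Denominator = 3 + 3*1 = 6
Posterior mean = -7.5

-7.5


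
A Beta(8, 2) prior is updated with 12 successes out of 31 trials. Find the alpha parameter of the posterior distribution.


In the Beta-Binomial conjugate update:
alpha_post = alpha_prior + successes
= 8 + 12
= 20

20


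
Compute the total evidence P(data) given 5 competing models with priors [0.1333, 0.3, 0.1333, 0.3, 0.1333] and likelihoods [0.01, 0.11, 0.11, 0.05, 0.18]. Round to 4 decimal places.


Marginal likelihood = sum P(model_i) * P(data|model_i)
Model 1: 0.1333 * 0.01 = 0.0013
Model 2: 0.3 * 0.11 = 0.033
Model 3: 0.1333 * 0.11 = 0.0147
Model 4: 0.3 * 0.05 = 0.015
Model 5: 0.1333 * 0.18 = 0.024
Total = 0.088

0.088


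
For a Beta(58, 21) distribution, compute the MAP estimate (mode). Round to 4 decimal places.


MAP = mode = (a-1)/(a+b-2)
= (58-1)/(58+21-2)
= 57/77 = 0.7403

0.7403


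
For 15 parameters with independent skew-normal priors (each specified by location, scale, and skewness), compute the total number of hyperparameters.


A skew-normal prior has 3 hyperparameters per parameter.
Total = 15 * 3 = 45

45


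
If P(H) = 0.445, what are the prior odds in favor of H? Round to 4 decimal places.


Prior odds = P(H) / (1 - P(H))
= 0.445 / 0.555
= 0.8018

0.8018


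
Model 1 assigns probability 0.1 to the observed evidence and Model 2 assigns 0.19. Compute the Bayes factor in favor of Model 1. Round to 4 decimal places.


BF = P(data|M1) / P(data|M2)
= 0.1 / 0.19 = 0.5263

0.5263


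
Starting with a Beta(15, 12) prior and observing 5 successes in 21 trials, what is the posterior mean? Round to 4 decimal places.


Posterior parameters: alpha = 15 + 5 = 20
beta = 12 + 16 = 28
Posterior mean = alpha / (alpha + beta) = 20 / 48
= 0.4167

0.4167


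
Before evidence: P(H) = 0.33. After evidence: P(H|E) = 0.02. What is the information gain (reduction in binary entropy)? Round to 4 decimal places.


Prior entropy = 0.9149
Posterior entropy = 0.1414
Information gain = 0.9149 - 0.1414 = 0.7735

0.7735


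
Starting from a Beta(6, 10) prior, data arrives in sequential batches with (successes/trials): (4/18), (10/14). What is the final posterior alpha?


In sequential Bayesian updating, we sum all successes.
Total successes = 14
Final alpha = 6 + 14 = 20

20


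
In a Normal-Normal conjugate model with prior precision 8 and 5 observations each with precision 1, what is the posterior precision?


Posterior precision = prior precision + n * observation precision
= 8 + 5 * 1
= 8 + 5 = 13

13


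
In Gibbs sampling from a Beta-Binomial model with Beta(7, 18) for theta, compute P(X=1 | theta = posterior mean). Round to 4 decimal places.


Posterior mean = alpha/(alpha+beta) = 7/25 = 0.28
P(X=1|theta=mean) = theta = 0.28

0.28


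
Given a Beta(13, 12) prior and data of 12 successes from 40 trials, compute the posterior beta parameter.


Number of failures = 40 - 12 = 28
Posterior beta = 12 + 28 = 40

40


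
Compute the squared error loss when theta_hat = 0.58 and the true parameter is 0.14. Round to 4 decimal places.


L = (theta_hat - theta_true)^2
= (0.58 - 0.14)^2
= 0.44^2 = 0.1936

0.1936


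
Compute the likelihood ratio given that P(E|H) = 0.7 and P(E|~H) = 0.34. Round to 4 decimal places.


LR = P(E|H) / P(E|~H)
= 0.7 / 0.34 = 2.0588

2.0588


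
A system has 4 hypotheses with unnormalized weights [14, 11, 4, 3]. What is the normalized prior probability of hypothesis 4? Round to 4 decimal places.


The normalized prior is the weight divided by the total.
Total weight = 32
P(H4) = 3 / 32 = 0.0938

0.0938


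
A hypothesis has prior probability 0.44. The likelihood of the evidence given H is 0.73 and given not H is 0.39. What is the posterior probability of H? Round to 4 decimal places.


Using Bayes' theorem:
P(E) = 0.44 * 0.73 + 0.56 * 0.39
P(E) = 0.5396
P(H|E) = (0.44 * 0.73) / 0.5396 = 0.5953

0.5953


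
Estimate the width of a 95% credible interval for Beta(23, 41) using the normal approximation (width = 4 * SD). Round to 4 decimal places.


For Beta(a,b): Var = ab/((a+b)^2(a+b+1))
Var = 0.0035, SD = 0.0595
Approximate 95% CI width = 4 * 0.0595 = 0.2381

0.2381


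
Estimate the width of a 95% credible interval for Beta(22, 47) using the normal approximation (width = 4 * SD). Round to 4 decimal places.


For Beta(a,b): Var = ab/((a+b)^2(a+b+1))
Var = 0.0031, SD = 0.0557
Approximate 95% CI width = 4 * 0.0557 = 0.2228

0.2228


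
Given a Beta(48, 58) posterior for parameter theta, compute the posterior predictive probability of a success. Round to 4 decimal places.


For a Beta-Bernoulli model, the predictive probability is the mean:
P(success) = 48/(48+58) = 48/106 = 0.4528

0.4528


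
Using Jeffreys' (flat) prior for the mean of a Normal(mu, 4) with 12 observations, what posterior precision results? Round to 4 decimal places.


Flat prior means prior precision is 0.
Posterior precision = n / sigma^2 = 12/4 = 3.0

3.0


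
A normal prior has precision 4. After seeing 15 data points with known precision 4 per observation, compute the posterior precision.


In the conjugate normal model, precisions add:
tau_posterior = tau_prior + n * tau_data
= 4 + 15*4 = 64

64


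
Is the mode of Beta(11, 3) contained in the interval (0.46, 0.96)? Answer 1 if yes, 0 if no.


Mode = (a-1)/(a+b-2) = 10/12 = 0.8333
Interval: (0.46, 0.96)
Contains mode? 1

1


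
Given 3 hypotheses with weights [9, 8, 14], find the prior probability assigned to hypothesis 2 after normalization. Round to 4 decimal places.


To normalize, divide each weight by the sum of all weights.
Sum = 31
Prior(H2) = 8/31 = 0.2581

0.2581


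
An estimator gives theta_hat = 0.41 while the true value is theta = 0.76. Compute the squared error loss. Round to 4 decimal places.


The squared error loss is (theta_hat - theta)^2
= (0.41 - 0.76)^2
= (-0.35)^2 = 0.1225

0.1225


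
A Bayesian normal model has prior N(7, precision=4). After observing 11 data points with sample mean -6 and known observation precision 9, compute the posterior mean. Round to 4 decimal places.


Posterior mean = (prior_precision * prior_mean + n * data_precision * data_mean) / (prior_precision + n * data_precision)
Numerator = 4*7 + 11*9*-6 = -566
Denominator = 4 + 11*9 = 103
Posterior mean = -5.4951

-5.4951


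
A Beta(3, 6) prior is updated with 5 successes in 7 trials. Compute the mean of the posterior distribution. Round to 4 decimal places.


After update: Beta(8, 8)
Mean = 8 / (8 + 8) = 8 / 16
= 0.5

0.5


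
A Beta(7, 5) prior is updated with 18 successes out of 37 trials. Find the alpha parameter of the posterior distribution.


In the Beta-Binomial conjugate update:
alpha_post = alpha_prior + successes
= 7 + 18
= 25

25


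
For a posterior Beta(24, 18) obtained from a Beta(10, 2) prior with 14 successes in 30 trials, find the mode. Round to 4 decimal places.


Mode = (alpha - 1) / (alpha + beta - 2)
= 23 / 40
= 0.575

0.575
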